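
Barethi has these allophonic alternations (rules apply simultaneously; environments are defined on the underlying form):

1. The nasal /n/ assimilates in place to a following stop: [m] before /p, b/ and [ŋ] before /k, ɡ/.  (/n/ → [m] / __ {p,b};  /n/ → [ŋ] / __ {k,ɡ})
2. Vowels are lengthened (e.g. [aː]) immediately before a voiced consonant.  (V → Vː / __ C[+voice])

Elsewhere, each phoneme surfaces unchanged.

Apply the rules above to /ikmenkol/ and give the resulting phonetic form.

/i/ — word-initial; rule 2 does not apply here → [i].
/k/ (between /i/ and /m/) is unaffected → [k].
/m/ (between /k/ and /e/) is unaffected → [m].
Rule 2 applies to /e/ (between /m/ and /n/: before a voiced consonant) → [eː].
/n/ (between /e/ and /k/): before a labial or velar stop, so rule 1 applies → [ŋ].
/k/ (between /n/ and /o/) is unaffected → [k].
/o/ meets the environment for rule 2 (before a voiced consonant) → [oː].
/l/ — not in any rule's target class → [l].

[ikmeːŋkoːl]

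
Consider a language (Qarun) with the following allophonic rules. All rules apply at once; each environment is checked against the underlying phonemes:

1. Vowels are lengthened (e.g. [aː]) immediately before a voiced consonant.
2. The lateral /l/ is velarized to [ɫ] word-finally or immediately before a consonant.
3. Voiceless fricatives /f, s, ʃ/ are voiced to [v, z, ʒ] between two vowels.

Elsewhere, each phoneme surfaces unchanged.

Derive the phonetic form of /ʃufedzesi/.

[ʃuveːdzezi]

/ʃ/ (word-initial): rule 3 targets it, but not between two vowels → unchanged [ʃ].
/u/ (between /ʃ/ and /f/) fails the environment for rule 1, so it stays [u].
/f/ (between /u/ and /e/) occurs between two vowels → [v] by rule 3.
/e/ meets the environment for rule 1 (before a voiced consonant) → [eː].
/d/ stays [d].
/z/ stays [z].
/e/ — between /z/ and /s/; rule 1 does not apply here → [e].
/s/ meets the environment for rule 3 (between two vowels) → [z].
/i/ — word-final; rule 1 does not apply here → [i].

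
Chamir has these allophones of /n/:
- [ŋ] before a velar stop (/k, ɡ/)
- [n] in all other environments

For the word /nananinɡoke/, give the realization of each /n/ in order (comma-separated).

[n], [n], [n], [ŋ]

Occurrence 1 (position 1): no conditioning environment matches → elsewhere allophone [n].
Occurrence 2 (position 3): no conditioning environment matches → elsewhere allophone [n].
Occurrence 3 (position 5): no conditioning environment matches → elsewhere allophone [n].
Occurrence 4 (position 7): before a velar stop → [ŋ].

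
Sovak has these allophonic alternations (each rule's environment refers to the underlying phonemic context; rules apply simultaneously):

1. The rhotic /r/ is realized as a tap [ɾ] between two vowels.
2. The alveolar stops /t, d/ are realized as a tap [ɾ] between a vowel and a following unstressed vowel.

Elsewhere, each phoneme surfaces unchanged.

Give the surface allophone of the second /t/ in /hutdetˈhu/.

/t/ — between /e/ and /h/; rule 2 does not apply here → [t].

[t]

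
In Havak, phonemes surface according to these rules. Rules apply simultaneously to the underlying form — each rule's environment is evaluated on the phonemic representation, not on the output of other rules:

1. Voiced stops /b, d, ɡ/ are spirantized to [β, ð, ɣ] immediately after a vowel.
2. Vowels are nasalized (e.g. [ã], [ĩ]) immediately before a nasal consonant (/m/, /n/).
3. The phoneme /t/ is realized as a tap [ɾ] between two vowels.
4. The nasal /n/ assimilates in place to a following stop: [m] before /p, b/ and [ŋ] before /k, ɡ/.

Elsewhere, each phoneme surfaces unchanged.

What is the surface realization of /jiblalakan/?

[jiβlalakãn]

/j/ — not in any rule's target class → [j].
/i/ (between /j/ and /b/) is in the target of rule 2 but the environment (before a nasal consonant) is not met → [i].
/b/ (between /i/ and /l/): immediately after a vowel, so rule 1 applies → [β].
/l/ (between /b/ and /a/) is unaffected → [l].
/a/ (between /l/ and /l/): rule 2 targets it, but not before a nasal consonant → unchanged [a].
/l/ stays [l].
/a/ (between /l/ and /k/): rule 2 targets it, but not before a nasal consonant → unchanged [a].
/k/ stays [k].
/a/ (between /k/ and /n/) occurs before a nasal consonant → [ã] by rule 2.
/n/ (word-final): rule 4 targets it, but not before a labial or velar stop → unchanged [n].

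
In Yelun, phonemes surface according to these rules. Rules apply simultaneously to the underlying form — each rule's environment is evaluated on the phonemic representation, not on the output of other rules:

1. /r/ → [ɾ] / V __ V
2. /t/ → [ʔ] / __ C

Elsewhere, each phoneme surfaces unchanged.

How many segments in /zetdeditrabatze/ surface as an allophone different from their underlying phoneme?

Segments that undergo a rule: /t/ → [ʔ] (rule 2); /t/ → [ʔ] (rule 2); /t/ → [ʔ] (rule 2).
All other segments surface unchanged.

3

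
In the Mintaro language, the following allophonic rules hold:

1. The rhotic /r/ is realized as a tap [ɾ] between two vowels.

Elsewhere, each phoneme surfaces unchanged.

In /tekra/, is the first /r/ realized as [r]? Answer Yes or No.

Yes

/r/ (between /k/ and /a/): rule 1 targets it, but not between two vowels → unchanged [r].
The actual realization is [r], which matches [r].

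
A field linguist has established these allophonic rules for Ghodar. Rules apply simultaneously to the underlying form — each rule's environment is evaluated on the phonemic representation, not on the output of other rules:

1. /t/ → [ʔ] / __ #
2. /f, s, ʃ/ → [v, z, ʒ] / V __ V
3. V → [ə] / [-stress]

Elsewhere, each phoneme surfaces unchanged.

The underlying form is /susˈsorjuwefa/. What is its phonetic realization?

/s/ (word-initial): rule 2 targets it, but not between two vowels → unchanged [s].
/u/ — between /s/ and /s/, in an unstressed syllable — surfaces as [ə] (rule 3).
/s/ (between /u/ and /s/): rule 2 targets it, but not between two vowels → unchanged [s].
/s/ (between /s/ and /o/) fails the environment for rule 2, so it stays [s].
/o/ — between /s/ and /r/; rule 3 does not apply here → [o].
/r/ (between /o/ and /j/): no rule targets it → [r].
/j/ stays [j].
/u/ — between /j/ and /w/, in an unstressed syllable — surfaces as [ə] (rule 3).
/w/ stays [w].
/e/ — between /w/ and /f/, in an unstressed syllable — surfaces as [ə] (rule 3).
Rule 2 applies to /f/ (between /e/ and /a/: between two vowels) → [v].
/a/ (word-final): in an unstressed syllable, so rule 3 applies → [ə].

[səsˈsorjəwəvə]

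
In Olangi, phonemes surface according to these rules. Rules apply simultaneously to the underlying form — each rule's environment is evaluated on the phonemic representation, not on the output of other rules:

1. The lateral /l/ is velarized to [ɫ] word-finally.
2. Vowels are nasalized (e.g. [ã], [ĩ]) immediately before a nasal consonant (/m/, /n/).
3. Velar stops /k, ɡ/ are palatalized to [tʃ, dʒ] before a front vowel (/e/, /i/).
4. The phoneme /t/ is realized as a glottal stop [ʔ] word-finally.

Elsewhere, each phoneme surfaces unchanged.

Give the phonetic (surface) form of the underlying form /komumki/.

/k/ — word-initial; rule 3 does not apply here → [k].
/o/ — between /k/ and /m/, before a nasal consonant — surfaces as [õ] (rule 2).
/u/ (between /m/ and /m/): before a nasal consonant, so rule 2 applies → [ũ].
/k/ (between /m/ and /i/) occurs before a front vowel → [tʃ] by rule 3.
/i/ — word-final; rule 2 does not apply here → [i].

[kõmũmtʃi]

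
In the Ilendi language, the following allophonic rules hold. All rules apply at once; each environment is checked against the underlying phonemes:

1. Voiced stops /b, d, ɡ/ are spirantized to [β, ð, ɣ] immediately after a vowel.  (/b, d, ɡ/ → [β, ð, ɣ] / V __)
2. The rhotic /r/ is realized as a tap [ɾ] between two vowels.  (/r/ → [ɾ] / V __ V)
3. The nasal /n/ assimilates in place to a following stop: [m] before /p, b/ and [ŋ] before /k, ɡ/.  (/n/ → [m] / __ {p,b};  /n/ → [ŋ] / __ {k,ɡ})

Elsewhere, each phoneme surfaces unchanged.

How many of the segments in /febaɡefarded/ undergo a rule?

3

Segments that undergo a rule: /b/ → [β] (rule 1); /ɡ/ → [ɣ] (rule 1); /d/ → [ð] (rule 1).
All other segments surface unchanged.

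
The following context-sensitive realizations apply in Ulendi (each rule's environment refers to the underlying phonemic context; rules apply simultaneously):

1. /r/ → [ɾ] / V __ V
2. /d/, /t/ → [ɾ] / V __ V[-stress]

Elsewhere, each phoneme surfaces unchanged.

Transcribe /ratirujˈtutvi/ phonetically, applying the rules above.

/r/ — word-initial; rule 1 does not apply here → [r].
/t/ — between /a/ and /i/, between a vowel and a following unstressed vowel — surfaces as [ɾ] (rule 2).
/r/ (between /i/ and /u/) occurs between two vowels → [ɾ] by rule 1.
/t/ (between /j/ and /u/) fails the environment for rule 2, so it stays [t].
/t/ (between /u/ and /v/) is in the target of rule 2 but the environment (between a vowel and a following unstressed vowel) is not met → [t].

[raɾiɾujˈtutvi]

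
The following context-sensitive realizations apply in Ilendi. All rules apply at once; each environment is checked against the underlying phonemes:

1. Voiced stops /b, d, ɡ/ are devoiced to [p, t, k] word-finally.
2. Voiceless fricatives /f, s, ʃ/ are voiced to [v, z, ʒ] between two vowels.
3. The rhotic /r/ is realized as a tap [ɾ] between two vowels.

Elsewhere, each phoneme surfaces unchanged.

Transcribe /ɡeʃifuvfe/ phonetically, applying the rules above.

[ɡeʒivuvfe]

/ɡ/ (word-initial) is in the target of rule 1 but the environment (word-finally) is not met → [ɡ].
/e/ stays [e].
Rule 2 applies to /ʃ/ (between /e/ and /i/: between two vowels) → [ʒ].
/i/ stays [i].
/f/ — between /i/ and /u/, between two vowels — surfaces as [v] (rule 2).
/u/ — not in any rule's target class → [u].
/v/ (between /u/ and /f/) is unaffected → [v].
/f/ (between /v/ and /e/) is in the target of rule 2 but the environment (between two vowels) is not met → [f].
/e/ (word-final): no rule targets it → [e].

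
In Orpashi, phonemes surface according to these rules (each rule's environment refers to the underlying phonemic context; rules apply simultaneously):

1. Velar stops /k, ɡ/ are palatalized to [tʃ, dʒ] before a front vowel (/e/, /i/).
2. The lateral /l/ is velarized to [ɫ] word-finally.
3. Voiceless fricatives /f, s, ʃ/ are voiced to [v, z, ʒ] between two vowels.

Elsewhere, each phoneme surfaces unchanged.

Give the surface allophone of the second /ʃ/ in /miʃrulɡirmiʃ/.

/ʃ/ — word-final; rule 3 does not apply here → [ʃ].

[ʃ]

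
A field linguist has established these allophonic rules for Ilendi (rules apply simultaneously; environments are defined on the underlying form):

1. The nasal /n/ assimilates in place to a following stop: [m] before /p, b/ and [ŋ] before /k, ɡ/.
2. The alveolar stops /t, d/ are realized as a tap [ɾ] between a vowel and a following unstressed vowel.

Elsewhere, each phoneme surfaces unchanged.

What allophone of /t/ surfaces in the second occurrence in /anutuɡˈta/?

/t/ (between /ɡ/ and /a/) is in the target of rule 2 but the environment (between a vowel and a following unstressed vowel) is not met → [t].

[t]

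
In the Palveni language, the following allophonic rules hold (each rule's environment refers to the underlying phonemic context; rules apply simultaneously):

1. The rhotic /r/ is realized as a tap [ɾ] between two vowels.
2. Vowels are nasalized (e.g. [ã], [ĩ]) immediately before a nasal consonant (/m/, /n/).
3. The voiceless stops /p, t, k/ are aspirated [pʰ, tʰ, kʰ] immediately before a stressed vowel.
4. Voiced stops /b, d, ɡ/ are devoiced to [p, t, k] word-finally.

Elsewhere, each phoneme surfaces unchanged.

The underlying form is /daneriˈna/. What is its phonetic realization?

/d/ (word-initial): rule 4 targets it, but not word-finally → unchanged [d].
/a/ meets the environment for rule 2 (before a nasal consonant) → [ã].
/n/ stays [n].
/e/ — between /n/ and /r/; rule 2 does not apply here → [e].
Rule 1 applies to /r/ (between /e/ and /i/: between two vowels) → [ɾ].
/i/ — between /r/ and /n/, before a nasal consonant — surfaces as [ĩ] (rule 2).
/n/ stays [n].
/a/ — word-final; rule 2 does not apply here → [a].

[dãneɾĩˈna]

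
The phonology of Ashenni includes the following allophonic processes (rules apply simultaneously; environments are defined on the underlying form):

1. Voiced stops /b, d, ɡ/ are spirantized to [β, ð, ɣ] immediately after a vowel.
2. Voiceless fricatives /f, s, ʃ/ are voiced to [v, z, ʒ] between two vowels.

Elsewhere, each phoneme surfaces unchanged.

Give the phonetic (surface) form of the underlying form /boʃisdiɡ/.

/b/ (word-initial): rule 1 targets it, but not immediately after a vowel → unchanged [b].
/o/ — not in any rule's target class → [o].
/ʃ/ (between /o/ and /i/): between two vowels, so rule 2 applies → [ʒ].
/i/ — not in any rule's target class → [i].
/s/ (between /i/ and /d/) is in the target of rule 2 but the environment (between two vowels) is not met → [s].
/d/ (between /s/ and /i/) is in the target of rule 1 but the environment (immediately after a vowel) is not met → [d].
/i/ (between /d/ and /ɡ/): no rule targets it → [i].
/ɡ/ (word-final) occurs immediately after a vowel → [ɣ] by rule 1.

[boʒisdiɣ]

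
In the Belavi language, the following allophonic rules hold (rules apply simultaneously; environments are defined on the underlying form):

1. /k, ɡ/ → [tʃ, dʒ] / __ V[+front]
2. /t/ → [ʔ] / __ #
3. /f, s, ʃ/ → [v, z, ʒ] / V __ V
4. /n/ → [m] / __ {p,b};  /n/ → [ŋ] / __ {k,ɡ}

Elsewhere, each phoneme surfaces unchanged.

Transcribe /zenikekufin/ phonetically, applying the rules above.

[zenitʃekuvin]

/z/ (word-initial): no rule targets it → [z].
/e/ stays [e].
/n/ (between /e/ and /i/) fails the environment for rule 4, so it stays [n].
/i/ — not in any rule's target class → [i].
Rule 1 applies to /k/ (between /i/ and /e/: before a front vowel) → [tʃ].
/e/ — not in any rule's target class → [e].
/k/ (between /e/ and /u/) is in the target of rule 1 but the environment (before a front vowel) is not met → [k].
/u/ stays [u].
Rule 3 applies to /f/ (between /u/ and /i/: between two vowels) → [v].
/i/ (between /f/ and /n/) is unaffected → [i].
/n/ (word-final) fails the environment for rule 4, so it stays [n].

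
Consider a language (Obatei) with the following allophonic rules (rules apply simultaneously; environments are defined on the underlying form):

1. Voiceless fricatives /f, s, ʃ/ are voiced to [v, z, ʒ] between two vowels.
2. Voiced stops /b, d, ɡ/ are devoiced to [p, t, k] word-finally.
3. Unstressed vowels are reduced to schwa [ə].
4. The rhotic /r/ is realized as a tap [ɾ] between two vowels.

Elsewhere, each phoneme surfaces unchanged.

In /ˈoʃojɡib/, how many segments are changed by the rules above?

Segments that undergo a rule: /ʃ/ → [ʒ] (rule 1); /o/ → [ə] (rule 3); /i/ → [ə] (rule 3); /b/ → [p] (rule 2).
All other segments surface unchanged.

4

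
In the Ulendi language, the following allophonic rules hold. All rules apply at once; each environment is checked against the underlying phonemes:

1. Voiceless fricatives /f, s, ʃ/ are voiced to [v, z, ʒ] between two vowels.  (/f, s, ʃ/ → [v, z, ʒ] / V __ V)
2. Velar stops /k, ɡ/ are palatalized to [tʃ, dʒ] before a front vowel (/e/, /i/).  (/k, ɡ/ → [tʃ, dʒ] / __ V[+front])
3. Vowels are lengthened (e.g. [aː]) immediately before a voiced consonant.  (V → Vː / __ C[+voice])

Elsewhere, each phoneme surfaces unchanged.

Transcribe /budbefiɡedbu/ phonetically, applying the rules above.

/b/ — not in any rule's target class → [b].
/u/ — between /b/ and /d/, before a voiced consonant — surfaces as [uː] (rule 3).
/d/ stays [d].
/b/ — not in any rule's target class → [b].
/e/ (between /b/ and /f/) fails the environment for rule 3, so it stays [e].
/f/ meets the environment for rule 1 (between two vowels) → [v].
/i/ meets the environment for rule 3 (before a voiced consonant) → [iː].
/ɡ/ (between /i/ and /e/): before a front vowel, so rule 2 applies → [dʒ].
/e/ — between /ɡ/ and /d/, before a voiced consonant — surfaces as [eː] (rule 3).
/d/ (between /e/ and /b/) is unaffected → [d].
/b/ stays [b].
/u/ (word-final): rule 3 targets it, but not before a voiced consonant → unchanged [u].

[buːdbeviːdʒeːdbu]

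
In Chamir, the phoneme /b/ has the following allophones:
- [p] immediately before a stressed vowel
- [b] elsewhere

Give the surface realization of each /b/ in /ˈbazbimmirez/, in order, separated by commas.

Occurrence 1 (position 1): immediately before a stressed vowel → [p].
Occurrence 2 (position 4): no conditioning environment matches → elsewhere allophone [b].

[p], [b]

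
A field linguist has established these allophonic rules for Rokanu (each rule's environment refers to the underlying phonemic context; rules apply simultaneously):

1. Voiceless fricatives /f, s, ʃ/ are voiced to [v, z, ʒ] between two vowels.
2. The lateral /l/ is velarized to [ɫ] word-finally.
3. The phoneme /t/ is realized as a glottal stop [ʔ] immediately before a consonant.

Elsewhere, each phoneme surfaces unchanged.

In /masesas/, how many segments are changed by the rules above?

Segments that undergo a rule: /s/ → [z] (rule 1); /s/ → [z] (rule 1).
All other segments surface unchanged.

2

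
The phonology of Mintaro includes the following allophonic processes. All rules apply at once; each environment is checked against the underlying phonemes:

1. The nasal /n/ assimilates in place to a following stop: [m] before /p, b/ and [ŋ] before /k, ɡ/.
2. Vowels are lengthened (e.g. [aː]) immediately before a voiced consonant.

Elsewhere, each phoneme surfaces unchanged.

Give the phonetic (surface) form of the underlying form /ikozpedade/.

[ikoːzpeːdaːde]

/i/ — word-initial; rule 2 does not apply here → [i].
/o/ meets the environment for rule 2 (before a voiced consonant) → [oː].
/e/ (between /p/ and /d/): before a voiced consonant, so rule 2 applies → [eː].
/a/ (between /d/ and /d/): before a voiced consonant, so rule 2 applies → [aː].
/e/ (word-final) is in the target of rule 2 but the environment (before a voiced consonant) is not met → [e].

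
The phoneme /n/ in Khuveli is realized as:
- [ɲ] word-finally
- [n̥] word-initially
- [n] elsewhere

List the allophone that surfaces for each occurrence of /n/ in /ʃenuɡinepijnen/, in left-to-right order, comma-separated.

Occurrence 1 (position 3): no conditioning environment matches → elsewhere allophone [n].
Occurrence 2 (position 7): no conditioning environment matches → elsewhere allophone [n].
Occurrence 3 (position 12): no conditioning environment matches → elsewhere allophone [n].
Occurrence 4 (position 14): word-finally → [ɲ].

[n], [n], [n], [ɲ]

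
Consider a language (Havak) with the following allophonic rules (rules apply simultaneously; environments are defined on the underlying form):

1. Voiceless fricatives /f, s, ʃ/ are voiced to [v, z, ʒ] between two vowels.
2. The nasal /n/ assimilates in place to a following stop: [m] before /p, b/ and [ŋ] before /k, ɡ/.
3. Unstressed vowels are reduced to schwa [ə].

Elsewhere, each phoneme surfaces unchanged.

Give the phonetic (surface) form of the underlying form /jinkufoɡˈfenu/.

/j/ (word-initial) is unaffected → [j].
Rule 3 applies to /i/ (between /j/ and /n/: in an unstressed syllable) → [ə].
/n/ — between /i/ and /k/, before a labial or velar stop — surfaces as [ŋ] (rule 2).
/k/ (between /n/ and /u/): no rule targets it → [k].
/u/ (between /k/ and /f/) occurs in an unstressed syllable → [ə] by rule 3.
/f/ (between /u/ and /o/) occurs between two vowels → [v] by rule 1.
/o/ (between /f/ and /ɡ/) occurs in an unstressed syllable → [ə] by rule 3.
/ɡ/ stays [ɡ].
/f/ — between /ɡ/ and /e/; rule 1 does not apply here → [f].
/e/ (between /f/ and /n/): rule 3 targets it, but not in an unstressed syllable → unchanged [e].
/n/ (between /e/ and /u/): rule 2 targets it, but not before a labial or velar stop → unchanged [n].
/u/ (word-final) occurs in an unstressed syllable → [ə] by rule 3.

[jəŋkəvəɡˈfenə]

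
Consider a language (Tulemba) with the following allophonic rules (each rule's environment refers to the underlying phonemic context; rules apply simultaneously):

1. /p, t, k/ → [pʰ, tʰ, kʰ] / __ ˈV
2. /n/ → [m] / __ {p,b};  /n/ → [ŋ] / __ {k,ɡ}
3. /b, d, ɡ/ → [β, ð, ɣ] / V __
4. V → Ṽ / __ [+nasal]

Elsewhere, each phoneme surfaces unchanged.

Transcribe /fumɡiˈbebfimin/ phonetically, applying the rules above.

[fũmɡiˈβeβfĩmĩn]

/f/ — not in any rule's target class → [f].
/u/ — between /f/ and /m/, before a nasal consonant — surfaces as [ũ] (rule 4).
/m/ (between /u/ and /ɡ/) is unaffected → [m].
/ɡ/ (between /m/ and /i/) is in the target of rule 3 but the environment (immediately after a vowel) is not met → [ɡ].
/i/ (between /ɡ/ and /b/): rule 4 targets it, but not before a nasal consonant → unchanged [i].
/b/ (between /i/ and /e/) occurs immediately after a vowel → [β] by rule 3.
/e/ (between /b/ and /b/) is in the target of rule 4 but the environment (before a nasal consonant) is not met → [e].
/b/ — between /e/ and /f/, immediately after a vowel — surfaces as [β] (rule 3).
/f/ stays [f].
/i/ — between /f/ and /m/, before a nasal consonant — surfaces as [ĩ] (rule 4).
/m/ (between /i/ and /i/) is unaffected → [m].
Rule 4 applies to /i/ (between /m/ and /n/: before a nasal consonant) → [ĩ].
/n/ (word-final) fails the environment for rule 2, so it stays [n].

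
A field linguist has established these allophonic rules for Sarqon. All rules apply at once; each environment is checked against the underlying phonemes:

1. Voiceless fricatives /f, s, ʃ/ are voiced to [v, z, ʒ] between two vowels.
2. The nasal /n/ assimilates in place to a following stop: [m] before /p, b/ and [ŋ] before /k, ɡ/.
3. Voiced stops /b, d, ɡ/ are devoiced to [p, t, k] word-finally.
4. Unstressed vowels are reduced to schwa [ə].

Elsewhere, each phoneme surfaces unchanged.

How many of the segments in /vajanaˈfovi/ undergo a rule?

5

Segments that undergo a rule: /a/ → [ə] (rule 4); /a/ → [ə] (rule 4); /a/ → [ə] (rule 4); /f/ → [v] (rule 1); /i/ → [ə] (rule 4).
All other segments surface unchanged.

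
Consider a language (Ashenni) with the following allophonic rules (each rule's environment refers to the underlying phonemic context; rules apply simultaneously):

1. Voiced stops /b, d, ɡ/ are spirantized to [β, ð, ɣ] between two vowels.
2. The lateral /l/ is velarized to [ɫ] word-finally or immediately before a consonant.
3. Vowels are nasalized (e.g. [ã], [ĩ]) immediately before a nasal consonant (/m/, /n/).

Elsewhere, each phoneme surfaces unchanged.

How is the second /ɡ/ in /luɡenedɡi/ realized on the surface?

[ɡ]

/ɡ/ (between /d/ and /i/) is in the target of rule 1 but the environment (between two vowels) is not met → [ɡ].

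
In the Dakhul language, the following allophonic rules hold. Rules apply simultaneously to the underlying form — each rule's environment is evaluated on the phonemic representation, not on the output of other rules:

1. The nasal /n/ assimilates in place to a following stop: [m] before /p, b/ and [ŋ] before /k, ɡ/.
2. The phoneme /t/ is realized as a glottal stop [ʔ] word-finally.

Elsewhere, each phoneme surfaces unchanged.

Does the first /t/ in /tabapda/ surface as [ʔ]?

No

/t/ (word-initial) is in the target of rule 2 but the environment (word-finally) is not met → [t].
The actual realization is [t], not [ʔ].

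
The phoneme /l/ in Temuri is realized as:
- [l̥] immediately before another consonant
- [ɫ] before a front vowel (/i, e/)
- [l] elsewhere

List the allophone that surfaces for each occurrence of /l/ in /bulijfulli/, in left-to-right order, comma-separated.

Occurrence 1 (position 3): before a front vowel (/i, e/) → [ɫ].
Occurrence 2 (position 8): immediately before another consonant → [l̥].
Occurrence 3 (position 9): before a front vowel (/i, e/) → [ɫ].

[ɫ], [l̥], [ɫ]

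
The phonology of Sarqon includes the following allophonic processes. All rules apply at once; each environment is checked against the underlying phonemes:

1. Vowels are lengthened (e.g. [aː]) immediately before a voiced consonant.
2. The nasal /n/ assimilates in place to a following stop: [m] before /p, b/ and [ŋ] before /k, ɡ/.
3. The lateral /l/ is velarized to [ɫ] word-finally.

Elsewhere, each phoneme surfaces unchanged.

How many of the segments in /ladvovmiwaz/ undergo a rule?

4

Segments that undergo a rule: /a/ → [aː] (rule 1); /o/ → [oː] (rule 1); /i/ → [iː] (rule 1); /a/ → [aː] (rule 1).
All other segments surface unchanged.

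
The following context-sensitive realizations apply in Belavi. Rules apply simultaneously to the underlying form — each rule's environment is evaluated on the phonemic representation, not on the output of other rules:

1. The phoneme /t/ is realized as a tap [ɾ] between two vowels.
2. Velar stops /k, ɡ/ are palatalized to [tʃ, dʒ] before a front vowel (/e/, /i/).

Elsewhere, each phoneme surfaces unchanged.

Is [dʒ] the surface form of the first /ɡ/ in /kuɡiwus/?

Yes

/ɡ/ meets the environment for rule 2 (before a front vowel) → [dʒ].
The actual realization is [dʒ], which matches [dʒ].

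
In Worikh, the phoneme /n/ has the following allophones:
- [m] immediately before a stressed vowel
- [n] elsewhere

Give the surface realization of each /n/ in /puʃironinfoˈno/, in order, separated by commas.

Occurrence 1 (position 7): no conditioning environment matches → elsewhere allophone [n].
Occurrence 2 (position 9): no conditioning environment matches → elsewhere allophone [n].
Occurrence 3 (position 12): immediately before a stressed vowel → [m].

[n], [n], [m]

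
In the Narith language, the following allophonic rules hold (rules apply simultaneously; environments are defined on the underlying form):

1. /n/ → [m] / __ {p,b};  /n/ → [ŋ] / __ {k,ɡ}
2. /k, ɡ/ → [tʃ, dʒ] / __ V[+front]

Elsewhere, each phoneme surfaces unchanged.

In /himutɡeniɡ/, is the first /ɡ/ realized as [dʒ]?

Yes

/ɡ/ (between /t/ and /e/): before a front vowel, so rule 2 applies → [dʒ].
The actual realization is [dʒ], which matches [dʒ].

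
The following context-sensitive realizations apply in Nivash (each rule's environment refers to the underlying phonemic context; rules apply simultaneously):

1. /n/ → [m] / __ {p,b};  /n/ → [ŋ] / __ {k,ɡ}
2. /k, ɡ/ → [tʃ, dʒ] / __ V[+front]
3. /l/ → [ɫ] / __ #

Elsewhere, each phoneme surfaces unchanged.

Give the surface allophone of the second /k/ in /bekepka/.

/k/ (between /p/ and /a/) fails the environment for rule 2, so it stays [k].

[k]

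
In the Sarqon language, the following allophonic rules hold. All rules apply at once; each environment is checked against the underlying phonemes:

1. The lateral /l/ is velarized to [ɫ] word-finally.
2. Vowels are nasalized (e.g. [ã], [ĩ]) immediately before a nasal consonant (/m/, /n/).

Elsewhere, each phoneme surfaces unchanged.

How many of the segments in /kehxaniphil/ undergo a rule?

2

Segments that undergo a rule: /a/ → [ã] (rule 2); /l/ → [ɫ] (rule 1).
All other segments surface unchanged.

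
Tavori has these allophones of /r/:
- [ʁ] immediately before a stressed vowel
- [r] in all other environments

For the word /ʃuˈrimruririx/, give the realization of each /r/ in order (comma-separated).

[ʁ], [r], [r], [r]

Occurrence 1 (position 3): immediately before a stressed vowel → [ʁ].
Occurrence 2 (position 6): no conditioning environment matches → elsewhere allophone [r].
Occurrence 3 (position 8): no conditioning environment matches → elsewhere allophone [r].
Occurrence 4 (position 10): no conditioning environment matches → elsewhere allophone [r].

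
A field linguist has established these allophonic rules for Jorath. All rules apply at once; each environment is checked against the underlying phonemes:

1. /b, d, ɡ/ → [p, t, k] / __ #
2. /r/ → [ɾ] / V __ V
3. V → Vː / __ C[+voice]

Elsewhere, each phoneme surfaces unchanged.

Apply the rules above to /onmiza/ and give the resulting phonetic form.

[oːnmiːza]

/o/ — word-initial, before a voiced consonant — surfaces as [oː] (rule 3).
/n/ (between /o/ and /m/) is unaffected → [n].
/m/ stays [m].
Rule 3 applies to /i/ (between /m/ and /z/: before a voiced consonant) → [iː].
/z/ — not in any rule's target class → [z].
/a/ (word-final) fails the environment for rule 3, so it stays [a].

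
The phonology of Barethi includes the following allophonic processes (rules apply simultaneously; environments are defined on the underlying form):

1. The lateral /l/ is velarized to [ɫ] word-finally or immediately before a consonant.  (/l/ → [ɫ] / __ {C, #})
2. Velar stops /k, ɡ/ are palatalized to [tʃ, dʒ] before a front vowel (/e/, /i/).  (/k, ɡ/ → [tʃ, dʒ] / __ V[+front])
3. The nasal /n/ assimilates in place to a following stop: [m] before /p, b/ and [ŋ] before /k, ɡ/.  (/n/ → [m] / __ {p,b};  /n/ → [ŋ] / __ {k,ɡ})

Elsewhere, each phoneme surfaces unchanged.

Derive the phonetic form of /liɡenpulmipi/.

[lidʒempuɫmipi]

/l/ (word-initial): rule 1 targets it, but not word-finally or immediately before a consonant → unchanged [l].
/i/ stays [i].
Rule 2 applies to /ɡ/ (between /i/ and /e/: before a front vowel) → [dʒ].
/e/ stays [e].
/n/ (between /e/ and /p/) occurs before a labial or velar stop → [m] by rule 3.
/p/ (between /n/ and /u/) is unaffected → [p].
/u/ (between /p/ and /l/) is unaffected → [u].
/l/ meets the environment for rule 1 (word-finally or immediately before a consonant) → [ɫ].
/m/ (between /l/ and /i/) is unaffected → [m].
/i/ (between /m/ and /p/) is unaffected → [i].
/p/ stays [p].
/i/ (word-final) is unaffected → [i].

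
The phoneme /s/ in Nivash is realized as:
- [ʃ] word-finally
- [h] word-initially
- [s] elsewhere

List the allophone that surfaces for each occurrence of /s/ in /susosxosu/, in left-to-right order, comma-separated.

[h], [s], [s], [s]

Occurrence 1 (position 1): word-initially → [h].
Occurrence 2 (position 3): no conditioning environment matches → elsewhere allophone [s].
Occurrence 3 (position 5): no conditioning environment matches → elsewhere allophone [s].
Occurrence 4 (position 8): no conditioning environment matches → elsewhere allophone [s].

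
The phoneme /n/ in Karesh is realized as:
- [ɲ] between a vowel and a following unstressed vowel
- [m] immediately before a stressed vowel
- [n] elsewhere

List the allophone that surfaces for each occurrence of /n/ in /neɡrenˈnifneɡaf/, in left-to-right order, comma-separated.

Occurrence 1 (position 1): no conditioning environment matches → elsewhere allophone [n].
Occurrence 2 (position 6): no conditioning environment matches → elsewhere allophone [n].
Occurrence 3 (position 7): immediately before a stressed vowel → [m].
Occurrence 4 (position 10): no conditioning environment matches → elsewhere allophone [n].

[n], [n], [m], [n]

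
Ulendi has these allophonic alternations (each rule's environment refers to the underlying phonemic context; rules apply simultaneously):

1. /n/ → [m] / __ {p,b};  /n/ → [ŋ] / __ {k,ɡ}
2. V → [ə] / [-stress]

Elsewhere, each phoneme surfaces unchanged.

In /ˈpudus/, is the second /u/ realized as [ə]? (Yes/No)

Yes

/u/ (between /d/ and /s/): in an unstressed syllable, so rule 2 applies → [ə].
The actual realization is [ə], which matches [ə].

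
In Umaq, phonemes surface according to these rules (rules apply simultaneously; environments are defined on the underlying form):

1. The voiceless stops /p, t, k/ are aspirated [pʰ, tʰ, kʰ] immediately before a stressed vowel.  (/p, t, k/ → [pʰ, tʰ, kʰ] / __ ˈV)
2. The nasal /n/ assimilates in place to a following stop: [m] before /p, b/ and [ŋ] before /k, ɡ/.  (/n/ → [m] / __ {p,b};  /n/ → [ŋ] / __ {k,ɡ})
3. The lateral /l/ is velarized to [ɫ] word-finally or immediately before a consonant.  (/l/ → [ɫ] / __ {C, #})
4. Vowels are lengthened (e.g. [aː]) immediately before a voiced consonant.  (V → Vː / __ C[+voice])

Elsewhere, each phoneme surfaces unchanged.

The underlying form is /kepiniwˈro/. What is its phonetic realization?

[kepiːniːwˈro]

/k/ — word-initial; rule 1 does not apply here → [k].
/e/ — between /k/ and /p/; rule 4 does not apply here → [e].
/p/ — between /e/ and /i/; rule 1 does not apply here → [p].
/i/ (between /p/ and /n/) occurs before a voiced consonant → [iː] by rule 4.
/n/ (between /i/ and /i/) is in the target of rule 2 but the environment (before a labial or velar stop) is not met → [n].
/i/ (between /n/ and /w/): before a voiced consonant, so rule 4 applies → [iː].
/w/ (between /i/ and /r/): no rule targets it → [w].
/r/ — not in any rule's target class → [r].
/o/ (word-final) is in the target of rule 4 but the environment (before a voiced consonant) is not met → [o].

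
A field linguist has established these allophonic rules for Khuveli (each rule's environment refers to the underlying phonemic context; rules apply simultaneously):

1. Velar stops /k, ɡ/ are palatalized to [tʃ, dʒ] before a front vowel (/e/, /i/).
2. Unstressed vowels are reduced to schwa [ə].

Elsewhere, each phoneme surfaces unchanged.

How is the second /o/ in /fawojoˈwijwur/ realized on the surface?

[ə]

/o/ (between /j/ and /w/) occurs in an unstressed syllable → [ə] by rule 2.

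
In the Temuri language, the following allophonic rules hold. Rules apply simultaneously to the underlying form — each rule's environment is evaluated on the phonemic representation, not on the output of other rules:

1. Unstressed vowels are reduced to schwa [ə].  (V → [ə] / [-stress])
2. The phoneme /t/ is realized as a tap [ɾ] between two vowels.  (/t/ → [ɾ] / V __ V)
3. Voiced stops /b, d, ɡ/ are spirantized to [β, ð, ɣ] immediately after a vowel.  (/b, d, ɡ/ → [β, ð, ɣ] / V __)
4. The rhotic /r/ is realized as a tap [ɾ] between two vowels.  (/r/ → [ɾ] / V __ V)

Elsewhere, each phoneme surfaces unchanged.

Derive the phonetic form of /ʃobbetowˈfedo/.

[ʃəβbəɾəwˈfeðə]

/ʃ/ — not in any rule's target class → [ʃ].
Rule 1 applies to /o/ (between /ʃ/ and /b/: in an unstressed syllable) → [ə].
/b/ (between /o/ and /b/) occurs immediately after a vowel → [β] by rule 3.
/b/ — between /b/ and /e/; rule 3 does not apply here → [b].
/e/ meets the environment for rule 1 (in an unstressed syllable) → [ə].
/t/ — between /e/ and /o/, between two vowels — surfaces as [ɾ] (rule 2).
/o/ — between /t/ and /w/, in an unstressed syllable — surfaces as [ə] (rule 1).
/w/ (between /o/ and /f/): no rule targets it → [w].
/f/ (between /w/ and /e/): no rule targets it → [f].
/e/ (between /f/ and /d/) is in the target of rule 1 but the environment (in an unstressed syllable) is not met → [e].
/d/ — between /e/ and /o/, immediately after a vowel — surfaces as [ð] (rule 3).
Rule 1 applies to /o/ (word-final: in an unstressed syllable) → [ə].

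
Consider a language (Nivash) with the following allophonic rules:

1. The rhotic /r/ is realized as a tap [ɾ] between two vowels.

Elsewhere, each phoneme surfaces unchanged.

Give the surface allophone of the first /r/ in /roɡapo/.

[r]

/r/ (word-initial): rule 1 targets it, but not between two vowels → unchanged [r].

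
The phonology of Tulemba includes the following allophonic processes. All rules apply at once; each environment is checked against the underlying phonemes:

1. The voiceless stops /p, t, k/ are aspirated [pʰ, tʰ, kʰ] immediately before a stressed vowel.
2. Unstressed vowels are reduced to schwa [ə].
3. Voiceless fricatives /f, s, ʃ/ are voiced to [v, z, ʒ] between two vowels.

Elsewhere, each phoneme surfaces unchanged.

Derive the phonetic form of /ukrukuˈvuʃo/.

/u/ (word-initial) occurs in an unstressed syllable → [ə] by rule 2.
/k/ (between /u/ and /r/): rule 1 targets it, but not immediately before a stressed vowel → unchanged [k].
/u/ (between /r/ and /k/): in an unstressed syllable, so rule 2 applies → [ə].
/k/ — between /u/ and /u/; rule 1 does not apply here → [k].
/u/ (between /k/ and /v/) occurs in an unstressed syllable → [ə] by rule 2.
/u/ — between /v/ and /ʃ/; rule 2 does not apply here → [u].
/ʃ/ — between /u/ and /o/, between two vowels — surfaces as [ʒ] (rule 3).
Rule 2 applies to /o/ (word-final: in an unstressed syllable) → [ə].

[əkrəkəˈvuʒə]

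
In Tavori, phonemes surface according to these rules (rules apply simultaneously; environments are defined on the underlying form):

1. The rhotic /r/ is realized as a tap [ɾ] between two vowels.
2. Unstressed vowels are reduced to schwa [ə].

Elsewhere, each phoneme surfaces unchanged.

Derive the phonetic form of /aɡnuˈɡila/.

[əɡnəˈɡilə]

/a/ — word-initial, in an unstressed syllable — surfaces as [ə] (rule 2).
/ɡ/ (between /a/ and /n/): no rule targets it → [ɡ].
/n/ stays [n].
/u/ (between /n/ and /ɡ/) occurs in an unstressed syllable → [ə] by rule 2.
/ɡ/ stays [ɡ].
/i/ (between /ɡ/ and /l/) is in the target of rule 2 but the environment (in an unstressed syllable) is not met → [i].
/l/ (between /i/ and /a/): no rule targets it → [l].
/a/ meets the environment for rule 2 (in an unstressed syllable) → [ə].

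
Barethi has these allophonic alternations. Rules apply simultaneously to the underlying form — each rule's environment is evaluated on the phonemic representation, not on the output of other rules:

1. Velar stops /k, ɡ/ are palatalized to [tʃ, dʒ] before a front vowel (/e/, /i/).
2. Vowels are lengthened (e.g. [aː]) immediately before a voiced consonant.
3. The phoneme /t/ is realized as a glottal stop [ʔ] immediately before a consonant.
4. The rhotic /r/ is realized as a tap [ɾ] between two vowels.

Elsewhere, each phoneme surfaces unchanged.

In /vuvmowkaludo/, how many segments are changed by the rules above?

4

Segments that undergo a rule: /u/ → [uː] (rule 2); /o/ → [oː] (rule 2); /a/ → [aː] (rule 2); /u/ → [uː] (rule 2).
All other segments surface unchanged.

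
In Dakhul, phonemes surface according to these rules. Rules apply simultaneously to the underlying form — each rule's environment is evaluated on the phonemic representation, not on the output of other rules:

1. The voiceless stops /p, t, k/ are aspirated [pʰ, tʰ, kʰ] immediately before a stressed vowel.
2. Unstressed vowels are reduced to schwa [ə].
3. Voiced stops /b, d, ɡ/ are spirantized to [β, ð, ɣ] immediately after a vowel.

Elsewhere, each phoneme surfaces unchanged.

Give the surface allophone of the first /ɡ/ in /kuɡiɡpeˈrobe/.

[ɣ]

/ɡ/ meets the environment for rule 3 (immediately after a vowel) → [ɣ].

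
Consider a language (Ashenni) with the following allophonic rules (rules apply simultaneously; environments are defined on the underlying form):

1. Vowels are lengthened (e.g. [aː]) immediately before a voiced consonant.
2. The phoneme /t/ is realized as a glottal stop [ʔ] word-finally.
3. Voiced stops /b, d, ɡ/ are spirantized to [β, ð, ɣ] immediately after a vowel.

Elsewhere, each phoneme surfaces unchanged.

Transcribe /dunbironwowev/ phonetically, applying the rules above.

[duːnbiːroːnwoːweːv]

/d/ (word-initial) is in the target of rule 3 but the environment (immediately after a vowel) is not met → [d].
/u/ — between /d/ and /n/, before a voiced consonant — surfaces as [uː] (rule 1).
/n/ — not in any rule's target class → [n].
/b/ (between /n/ and /i/) is in the target of rule 3 but the environment (immediately after a vowel) is not met → [b].
Rule 1 applies to /i/ (between /b/ and /r/: before a voiced consonant) → [iː].
/r/ — not in any rule's target class → [r].
/o/ meets the environment for rule 1 (before a voiced consonant) → [oː].
/n/ (between /o/ and /w/) is unaffected → [n].
/w/ stays [w].
/o/ — between /w/ and /w/, before a voiced consonant — surfaces as [oː] (rule 1).
/w/ stays [w].
/e/ — between /w/ and /v/, before a voiced consonant — surfaces as [eː] (rule 1).
/v/ — not in any rule's target class → [v].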